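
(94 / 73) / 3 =94 / 219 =0.43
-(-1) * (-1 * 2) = -2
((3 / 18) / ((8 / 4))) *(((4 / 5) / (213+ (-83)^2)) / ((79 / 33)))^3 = 0.00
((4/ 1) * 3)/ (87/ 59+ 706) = 0.02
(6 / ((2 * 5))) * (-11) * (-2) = 66 / 5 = 13.20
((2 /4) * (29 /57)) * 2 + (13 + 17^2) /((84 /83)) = 79511 /266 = 298.91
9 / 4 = 2.25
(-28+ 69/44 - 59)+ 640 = 554.57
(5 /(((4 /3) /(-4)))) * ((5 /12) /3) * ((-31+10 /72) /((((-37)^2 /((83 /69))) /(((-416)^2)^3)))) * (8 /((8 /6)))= 1493489441952917094400 /850149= 1756738456379901.75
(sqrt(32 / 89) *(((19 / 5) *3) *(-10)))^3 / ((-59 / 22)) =4172027904 *sqrt(178) / 467339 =119103.68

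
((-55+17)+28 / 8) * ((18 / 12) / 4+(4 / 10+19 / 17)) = -88803 / 1360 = -65.30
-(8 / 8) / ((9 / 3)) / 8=-1 / 24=-0.04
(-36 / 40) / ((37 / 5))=-0.12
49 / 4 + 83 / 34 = 999 / 68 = 14.69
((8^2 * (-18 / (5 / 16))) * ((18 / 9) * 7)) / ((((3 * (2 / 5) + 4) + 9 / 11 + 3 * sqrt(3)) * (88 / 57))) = -304286976 / 13943 + 151683840 * sqrt(3) / 13943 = -2980.91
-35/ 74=-0.47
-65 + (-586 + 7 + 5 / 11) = -643.55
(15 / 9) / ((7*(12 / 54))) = 15 / 14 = 1.07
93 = 93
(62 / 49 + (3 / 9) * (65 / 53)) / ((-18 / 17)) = -221731 / 140238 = -1.58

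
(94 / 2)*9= 423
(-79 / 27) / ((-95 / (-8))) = -632 / 2565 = -0.25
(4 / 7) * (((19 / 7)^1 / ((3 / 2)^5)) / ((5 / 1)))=2432 / 59535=0.04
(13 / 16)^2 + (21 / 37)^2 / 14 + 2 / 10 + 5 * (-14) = -121114811 / 1752320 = -69.12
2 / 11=0.18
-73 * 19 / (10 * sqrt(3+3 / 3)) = -1387 / 20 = -69.35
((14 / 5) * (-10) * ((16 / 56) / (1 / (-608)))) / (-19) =-256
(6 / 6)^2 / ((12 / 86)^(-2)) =36 / 1849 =0.02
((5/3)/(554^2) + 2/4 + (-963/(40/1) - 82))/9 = -972079651/82867320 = -11.73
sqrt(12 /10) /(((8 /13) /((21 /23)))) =273 * sqrt(30) /920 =1.63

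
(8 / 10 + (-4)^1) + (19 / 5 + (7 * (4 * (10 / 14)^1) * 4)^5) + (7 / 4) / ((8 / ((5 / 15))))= 1572864000323 / 480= 3276800000.67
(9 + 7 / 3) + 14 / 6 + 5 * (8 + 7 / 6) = 119 / 2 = 59.50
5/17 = 0.29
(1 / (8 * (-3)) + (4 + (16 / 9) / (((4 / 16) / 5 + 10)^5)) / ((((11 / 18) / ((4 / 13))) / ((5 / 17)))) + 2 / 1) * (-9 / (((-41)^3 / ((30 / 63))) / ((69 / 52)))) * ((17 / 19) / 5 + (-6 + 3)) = -374317258106204597 / 630455573699661681972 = -0.00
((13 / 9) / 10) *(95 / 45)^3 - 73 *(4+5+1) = -47806133 / 65610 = -728.64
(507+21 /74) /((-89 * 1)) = -5.70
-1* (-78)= 78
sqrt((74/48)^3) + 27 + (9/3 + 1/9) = 37 * sqrt(222)/288 + 271/9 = 32.03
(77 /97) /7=11 /97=0.11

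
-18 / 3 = -6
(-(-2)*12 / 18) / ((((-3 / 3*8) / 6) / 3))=-3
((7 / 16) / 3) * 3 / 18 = 7 / 288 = 0.02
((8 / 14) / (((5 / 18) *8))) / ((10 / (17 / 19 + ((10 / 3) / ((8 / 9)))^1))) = 0.12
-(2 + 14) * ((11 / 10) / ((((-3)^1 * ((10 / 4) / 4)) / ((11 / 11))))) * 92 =64768 / 75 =863.57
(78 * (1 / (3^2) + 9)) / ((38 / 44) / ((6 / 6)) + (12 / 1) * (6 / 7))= 328328 / 5151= 63.74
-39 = -39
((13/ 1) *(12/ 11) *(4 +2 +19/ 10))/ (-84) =-1027/ 770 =-1.33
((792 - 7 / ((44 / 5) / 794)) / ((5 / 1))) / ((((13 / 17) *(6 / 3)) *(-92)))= -59993 / 263120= -0.23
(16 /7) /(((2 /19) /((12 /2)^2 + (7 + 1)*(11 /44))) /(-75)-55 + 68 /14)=-108300 /2375833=-0.05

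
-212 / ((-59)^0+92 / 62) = -85.35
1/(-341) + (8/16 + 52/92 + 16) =267639/15686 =17.06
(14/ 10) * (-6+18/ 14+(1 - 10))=-96/ 5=-19.20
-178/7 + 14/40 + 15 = -1411/140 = -10.08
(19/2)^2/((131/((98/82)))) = 17689/21484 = 0.82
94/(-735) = -94/735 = -0.13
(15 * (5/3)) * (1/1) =25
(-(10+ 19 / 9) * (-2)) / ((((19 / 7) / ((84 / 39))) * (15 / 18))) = 85456 / 3705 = 23.07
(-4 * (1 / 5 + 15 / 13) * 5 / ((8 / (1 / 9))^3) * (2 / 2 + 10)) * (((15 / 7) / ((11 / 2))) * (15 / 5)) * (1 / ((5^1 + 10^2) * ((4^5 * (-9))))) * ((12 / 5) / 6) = 11 / 28531077120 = 0.00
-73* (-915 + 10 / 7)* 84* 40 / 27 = 8299288.89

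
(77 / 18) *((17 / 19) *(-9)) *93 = -121737 / 38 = -3203.61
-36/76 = -0.47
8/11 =0.73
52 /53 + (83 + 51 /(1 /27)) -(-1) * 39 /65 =1461.58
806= 806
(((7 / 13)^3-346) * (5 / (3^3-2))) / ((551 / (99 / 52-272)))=2134331571 / 62948444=33.91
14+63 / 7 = 23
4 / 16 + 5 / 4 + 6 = 7.50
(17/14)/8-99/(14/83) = -586.78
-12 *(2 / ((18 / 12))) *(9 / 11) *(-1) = 144 / 11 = 13.09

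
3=3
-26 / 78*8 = -2.67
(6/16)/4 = 3/32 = 0.09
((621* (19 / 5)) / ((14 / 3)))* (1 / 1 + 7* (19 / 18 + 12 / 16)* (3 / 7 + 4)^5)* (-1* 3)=-21957717780549 / 672280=-32661566.28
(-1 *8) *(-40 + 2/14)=2232/7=318.86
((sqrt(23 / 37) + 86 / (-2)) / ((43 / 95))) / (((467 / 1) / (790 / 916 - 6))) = 223535 / 213886 - 223535*sqrt(851) / 340292626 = 1.03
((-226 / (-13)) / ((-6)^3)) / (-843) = 113 / 1183572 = 0.00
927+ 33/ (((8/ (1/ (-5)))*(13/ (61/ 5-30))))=2413137/ 2600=928.13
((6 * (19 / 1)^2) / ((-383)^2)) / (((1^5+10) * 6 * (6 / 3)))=361 / 3227158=0.00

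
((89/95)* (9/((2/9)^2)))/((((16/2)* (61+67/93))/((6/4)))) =0.52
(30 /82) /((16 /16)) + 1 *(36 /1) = 36.37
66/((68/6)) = 99/17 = 5.82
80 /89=0.90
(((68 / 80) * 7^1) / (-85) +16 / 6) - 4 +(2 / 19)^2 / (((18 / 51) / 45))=1019 / 108300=0.01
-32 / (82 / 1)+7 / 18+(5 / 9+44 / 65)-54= -52.77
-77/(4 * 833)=-11/476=-0.02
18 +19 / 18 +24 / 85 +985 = 1536637 / 1530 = 1004.34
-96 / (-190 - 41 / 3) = 288 / 611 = 0.47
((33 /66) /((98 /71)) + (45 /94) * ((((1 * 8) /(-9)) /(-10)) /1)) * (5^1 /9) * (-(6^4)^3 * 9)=-10146526663680 /2303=-4405786653.79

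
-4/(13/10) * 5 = -200/13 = -15.38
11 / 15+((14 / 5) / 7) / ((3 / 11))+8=51 / 5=10.20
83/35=2.37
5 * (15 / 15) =5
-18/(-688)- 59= -20287/344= -58.97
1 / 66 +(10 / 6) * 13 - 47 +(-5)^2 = -7 / 22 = -0.32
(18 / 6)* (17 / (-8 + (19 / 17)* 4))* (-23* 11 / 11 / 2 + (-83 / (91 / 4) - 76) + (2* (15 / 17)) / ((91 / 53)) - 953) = 10973211 / 728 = 15073.09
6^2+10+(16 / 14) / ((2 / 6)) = 346 / 7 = 49.43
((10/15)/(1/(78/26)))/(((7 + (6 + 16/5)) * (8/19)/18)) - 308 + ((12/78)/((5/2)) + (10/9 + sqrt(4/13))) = -352813/1170 + 2 * sqrt(13)/13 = -300.99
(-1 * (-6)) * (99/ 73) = 594/ 73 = 8.14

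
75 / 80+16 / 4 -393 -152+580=39.94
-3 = -3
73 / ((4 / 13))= 949 / 4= 237.25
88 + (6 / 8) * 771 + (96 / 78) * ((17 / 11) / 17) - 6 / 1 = 377727 / 572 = 660.36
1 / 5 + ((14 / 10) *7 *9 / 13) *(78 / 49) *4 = 217 / 5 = 43.40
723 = 723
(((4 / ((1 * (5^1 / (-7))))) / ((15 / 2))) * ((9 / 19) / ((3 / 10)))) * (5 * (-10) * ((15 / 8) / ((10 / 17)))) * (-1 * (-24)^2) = -2056320 / 19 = -108227.37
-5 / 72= -0.07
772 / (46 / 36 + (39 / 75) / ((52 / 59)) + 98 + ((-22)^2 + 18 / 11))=7642800 / 5796491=1.32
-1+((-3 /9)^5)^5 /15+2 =12709329141644 /12709329141645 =1.00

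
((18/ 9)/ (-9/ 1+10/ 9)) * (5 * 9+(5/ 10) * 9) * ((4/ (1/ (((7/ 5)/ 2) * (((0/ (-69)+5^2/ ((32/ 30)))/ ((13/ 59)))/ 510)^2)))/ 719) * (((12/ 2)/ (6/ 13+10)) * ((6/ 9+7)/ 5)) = -12483823275/ 6677398693888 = -0.00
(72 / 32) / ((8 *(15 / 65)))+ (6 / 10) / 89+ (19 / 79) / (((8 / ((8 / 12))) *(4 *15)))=12411043 / 10124640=1.23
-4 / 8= -1 / 2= -0.50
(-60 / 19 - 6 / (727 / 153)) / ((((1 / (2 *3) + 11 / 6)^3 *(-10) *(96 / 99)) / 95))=1007523 / 186112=5.41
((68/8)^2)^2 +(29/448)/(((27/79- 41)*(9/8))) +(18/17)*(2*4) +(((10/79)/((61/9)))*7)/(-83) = 57553219845103567/11007533430432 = 5228.53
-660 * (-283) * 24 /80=56034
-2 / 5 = -0.40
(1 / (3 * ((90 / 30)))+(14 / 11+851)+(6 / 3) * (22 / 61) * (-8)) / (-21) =-5112698 / 126819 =-40.31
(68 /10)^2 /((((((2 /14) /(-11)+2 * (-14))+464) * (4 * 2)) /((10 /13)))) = 22253 /2182115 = 0.01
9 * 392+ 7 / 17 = 59983 / 17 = 3528.41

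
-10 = -10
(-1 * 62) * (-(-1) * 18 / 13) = -1116 / 13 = -85.85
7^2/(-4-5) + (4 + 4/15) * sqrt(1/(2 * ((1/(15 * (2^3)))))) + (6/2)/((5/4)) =30.01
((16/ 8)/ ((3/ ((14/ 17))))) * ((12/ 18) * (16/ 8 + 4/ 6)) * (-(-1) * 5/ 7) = 320/ 459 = 0.70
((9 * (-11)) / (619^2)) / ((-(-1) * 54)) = -11 / 2298966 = -0.00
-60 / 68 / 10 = -3 / 34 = -0.09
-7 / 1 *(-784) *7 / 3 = 38416 / 3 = 12805.33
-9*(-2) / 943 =18 / 943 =0.02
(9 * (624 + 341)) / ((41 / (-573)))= -4976505 / 41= -121378.17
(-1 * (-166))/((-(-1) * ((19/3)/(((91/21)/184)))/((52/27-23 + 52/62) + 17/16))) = -277047277/23409216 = -11.83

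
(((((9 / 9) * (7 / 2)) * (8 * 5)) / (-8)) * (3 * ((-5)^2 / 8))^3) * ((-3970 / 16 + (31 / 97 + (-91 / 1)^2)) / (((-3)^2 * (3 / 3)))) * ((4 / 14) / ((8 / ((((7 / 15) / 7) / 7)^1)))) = -13914640625 / 3178496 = -4377.74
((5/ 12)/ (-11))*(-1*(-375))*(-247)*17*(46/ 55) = 12072125/ 242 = 49884.81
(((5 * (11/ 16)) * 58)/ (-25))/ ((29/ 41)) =-451/ 40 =-11.28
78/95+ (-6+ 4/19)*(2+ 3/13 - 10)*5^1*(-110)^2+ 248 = 3361082294/1235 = 2721524.12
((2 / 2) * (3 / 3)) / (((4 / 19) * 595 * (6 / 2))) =19 / 7140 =0.00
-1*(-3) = 3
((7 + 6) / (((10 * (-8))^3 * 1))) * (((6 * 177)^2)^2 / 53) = -1033526071773 / 1696000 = -609390.37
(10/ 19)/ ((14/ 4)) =20/ 133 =0.15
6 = 6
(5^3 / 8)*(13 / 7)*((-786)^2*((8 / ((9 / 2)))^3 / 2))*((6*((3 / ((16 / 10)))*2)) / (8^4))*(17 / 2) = 2370363125 / 1008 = 2351550.72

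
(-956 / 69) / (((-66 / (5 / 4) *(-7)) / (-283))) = 338185 / 31878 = 10.61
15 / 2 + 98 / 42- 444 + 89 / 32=-431.39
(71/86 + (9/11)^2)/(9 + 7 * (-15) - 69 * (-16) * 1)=0.00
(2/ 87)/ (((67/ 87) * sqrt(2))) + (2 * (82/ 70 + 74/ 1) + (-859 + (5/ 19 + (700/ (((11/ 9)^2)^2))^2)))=sqrt(2)/ 67 + 13925793427470758/ 142548655865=97691.53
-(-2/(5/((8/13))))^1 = 16/65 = 0.25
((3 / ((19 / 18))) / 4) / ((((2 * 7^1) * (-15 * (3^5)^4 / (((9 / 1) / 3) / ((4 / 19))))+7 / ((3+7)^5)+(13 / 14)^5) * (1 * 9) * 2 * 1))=-210087500 / 273477798658491373799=-0.00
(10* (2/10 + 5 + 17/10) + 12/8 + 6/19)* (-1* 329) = -885339/38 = -23298.39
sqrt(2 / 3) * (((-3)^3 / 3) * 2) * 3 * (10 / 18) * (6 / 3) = -20 * sqrt(6) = -48.99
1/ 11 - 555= -554.91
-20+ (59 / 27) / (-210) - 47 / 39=-1563797 / 73710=-21.22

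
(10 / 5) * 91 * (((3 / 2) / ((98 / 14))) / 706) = 39 / 706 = 0.06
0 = 0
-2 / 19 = -0.11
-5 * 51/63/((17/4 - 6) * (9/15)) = 1700/441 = 3.85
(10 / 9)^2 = 100 / 81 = 1.23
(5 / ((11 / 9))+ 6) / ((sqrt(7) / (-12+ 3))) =-999 * sqrt(7) / 77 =-34.33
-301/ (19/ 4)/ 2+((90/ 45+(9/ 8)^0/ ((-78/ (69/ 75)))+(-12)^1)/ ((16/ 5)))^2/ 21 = -69286762307/ 2219443200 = -31.22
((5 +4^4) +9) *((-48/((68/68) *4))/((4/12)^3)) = -87480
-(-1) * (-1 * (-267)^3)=19034163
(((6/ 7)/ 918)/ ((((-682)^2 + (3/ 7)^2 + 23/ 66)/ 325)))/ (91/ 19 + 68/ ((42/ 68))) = 6656650/ 1172177330072831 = 0.00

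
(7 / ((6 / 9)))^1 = 21 / 2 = 10.50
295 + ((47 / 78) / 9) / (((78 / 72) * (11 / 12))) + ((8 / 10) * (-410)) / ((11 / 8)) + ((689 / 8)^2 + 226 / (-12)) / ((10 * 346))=72443777993 / 1234970880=58.66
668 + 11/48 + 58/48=10711/16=669.44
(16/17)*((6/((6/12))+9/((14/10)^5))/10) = 1838472/1428595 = 1.29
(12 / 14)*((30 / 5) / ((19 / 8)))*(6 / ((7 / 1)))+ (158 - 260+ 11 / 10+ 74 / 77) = -10044669 / 102410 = -98.08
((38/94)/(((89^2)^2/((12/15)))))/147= 76/2167430715345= 0.00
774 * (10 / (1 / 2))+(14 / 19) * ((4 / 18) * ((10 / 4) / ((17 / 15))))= 15000470 / 969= 15480.36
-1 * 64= -64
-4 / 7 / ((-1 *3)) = 4 / 21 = 0.19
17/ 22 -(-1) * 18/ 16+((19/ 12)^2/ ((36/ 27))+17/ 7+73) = 1170989/ 14784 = 79.21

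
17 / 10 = 1.70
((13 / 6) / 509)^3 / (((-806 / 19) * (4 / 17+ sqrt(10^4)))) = -0.00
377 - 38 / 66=12422 / 33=376.42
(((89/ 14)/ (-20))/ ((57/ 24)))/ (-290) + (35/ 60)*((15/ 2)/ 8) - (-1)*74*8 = 592.55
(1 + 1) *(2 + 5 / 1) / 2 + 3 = 10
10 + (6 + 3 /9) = 16.33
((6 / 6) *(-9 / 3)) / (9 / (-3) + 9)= -1 / 2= -0.50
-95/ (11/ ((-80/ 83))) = 7600/ 913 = 8.32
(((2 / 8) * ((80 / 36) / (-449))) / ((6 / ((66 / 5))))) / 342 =-11 / 1382022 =-0.00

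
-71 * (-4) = 284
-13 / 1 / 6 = -13 / 6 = -2.17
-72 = -72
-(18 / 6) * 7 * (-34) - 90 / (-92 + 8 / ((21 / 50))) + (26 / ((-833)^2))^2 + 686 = 516796237527741561 / 368815169349886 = 1401.23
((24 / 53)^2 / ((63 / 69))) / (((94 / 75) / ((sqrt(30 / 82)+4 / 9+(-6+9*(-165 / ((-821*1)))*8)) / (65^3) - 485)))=-144868931195936 / 1666943389657+6624*sqrt(615) / 416228251985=-86.91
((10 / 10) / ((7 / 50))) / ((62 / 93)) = 75 / 7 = 10.71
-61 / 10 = -6.10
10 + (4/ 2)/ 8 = 41/ 4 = 10.25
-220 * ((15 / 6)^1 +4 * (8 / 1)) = -7590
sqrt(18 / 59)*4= 12*sqrt(118) / 59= 2.21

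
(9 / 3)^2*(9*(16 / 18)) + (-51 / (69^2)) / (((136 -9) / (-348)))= 4839148 / 67183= 72.03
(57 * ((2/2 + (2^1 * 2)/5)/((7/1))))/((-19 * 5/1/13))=-2.01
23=23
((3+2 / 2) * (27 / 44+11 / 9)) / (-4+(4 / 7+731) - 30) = 5089 / 483417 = 0.01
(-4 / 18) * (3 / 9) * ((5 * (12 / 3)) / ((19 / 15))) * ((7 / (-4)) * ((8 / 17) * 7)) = 19600 / 2907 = 6.74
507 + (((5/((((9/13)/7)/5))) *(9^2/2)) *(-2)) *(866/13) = -1363443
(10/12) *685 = 3425/6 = 570.83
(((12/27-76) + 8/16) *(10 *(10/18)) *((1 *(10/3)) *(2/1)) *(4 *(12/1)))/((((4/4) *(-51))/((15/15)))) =10808000/4131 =2616.32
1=1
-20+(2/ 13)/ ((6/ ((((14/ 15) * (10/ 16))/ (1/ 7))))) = -9311/ 468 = -19.90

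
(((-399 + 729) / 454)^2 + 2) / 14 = 130283 / 721406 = 0.18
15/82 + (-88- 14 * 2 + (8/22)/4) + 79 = -33127/902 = -36.73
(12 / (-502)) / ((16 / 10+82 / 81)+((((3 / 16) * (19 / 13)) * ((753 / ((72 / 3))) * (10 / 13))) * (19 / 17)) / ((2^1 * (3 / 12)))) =-0.00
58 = 58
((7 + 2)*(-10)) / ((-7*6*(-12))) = -5 / 28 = -0.18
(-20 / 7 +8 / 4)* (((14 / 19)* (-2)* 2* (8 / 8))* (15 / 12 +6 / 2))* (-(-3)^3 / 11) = 5508 / 209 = 26.35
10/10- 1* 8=-7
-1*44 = -44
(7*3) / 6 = 7 / 2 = 3.50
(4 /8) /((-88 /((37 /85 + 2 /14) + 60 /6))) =-0.06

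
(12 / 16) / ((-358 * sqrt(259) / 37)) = -3 * sqrt(259) / 10024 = -0.00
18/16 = 9/8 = 1.12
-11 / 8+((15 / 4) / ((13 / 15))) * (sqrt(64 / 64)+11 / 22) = 133 / 26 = 5.12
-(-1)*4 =4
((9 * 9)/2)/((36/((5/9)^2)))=25/72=0.35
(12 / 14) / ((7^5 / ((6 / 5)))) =36 / 588245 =0.00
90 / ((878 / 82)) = 3690 / 439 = 8.41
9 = 9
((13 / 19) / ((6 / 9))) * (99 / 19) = 3861 / 722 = 5.35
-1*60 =-60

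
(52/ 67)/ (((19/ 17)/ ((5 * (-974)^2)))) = 4193147920/ 1273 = 3293910.38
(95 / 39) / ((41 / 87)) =2755 / 533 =5.17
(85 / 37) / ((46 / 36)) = 1530 / 851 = 1.80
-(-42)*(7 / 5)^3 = 115.25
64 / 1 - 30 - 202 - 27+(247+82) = 134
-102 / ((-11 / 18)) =1836 / 11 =166.91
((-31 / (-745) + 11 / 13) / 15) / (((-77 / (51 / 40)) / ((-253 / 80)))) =1680909 / 542360000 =0.00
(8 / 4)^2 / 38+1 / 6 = 31 / 114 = 0.27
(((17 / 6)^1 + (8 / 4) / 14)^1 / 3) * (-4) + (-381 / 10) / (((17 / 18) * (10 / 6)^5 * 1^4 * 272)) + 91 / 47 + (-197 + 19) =-38517135994367 / 213932250000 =-180.04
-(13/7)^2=-169/49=-3.45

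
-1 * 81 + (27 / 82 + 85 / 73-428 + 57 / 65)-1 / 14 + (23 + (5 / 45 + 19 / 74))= -438367933273 / 906968790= -483.33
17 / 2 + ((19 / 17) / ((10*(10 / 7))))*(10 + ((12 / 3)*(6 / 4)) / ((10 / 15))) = 16977 / 1700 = 9.99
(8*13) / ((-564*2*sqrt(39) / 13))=-13*sqrt(39) / 423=-0.19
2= 2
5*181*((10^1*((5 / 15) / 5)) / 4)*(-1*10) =-4525 / 3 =-1508.33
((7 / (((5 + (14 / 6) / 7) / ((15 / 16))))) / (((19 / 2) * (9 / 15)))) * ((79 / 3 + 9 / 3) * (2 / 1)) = 1925 / 152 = 12.66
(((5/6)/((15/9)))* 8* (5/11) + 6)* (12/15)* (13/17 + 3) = 23.55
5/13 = 0.38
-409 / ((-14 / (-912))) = -186504 / 7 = -26643.43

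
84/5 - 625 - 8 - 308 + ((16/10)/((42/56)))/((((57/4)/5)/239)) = -745.30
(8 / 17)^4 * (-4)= -16384 / 83521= -0.20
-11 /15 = -0.73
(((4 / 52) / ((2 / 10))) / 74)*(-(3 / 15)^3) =-1 / 24050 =-0.00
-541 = -541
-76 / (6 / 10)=-380 / 3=-126.67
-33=-33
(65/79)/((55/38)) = 494/869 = 0.57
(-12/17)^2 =144/289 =0.50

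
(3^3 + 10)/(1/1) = 37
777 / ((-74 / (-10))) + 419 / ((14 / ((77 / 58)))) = 16789 / 116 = 144.73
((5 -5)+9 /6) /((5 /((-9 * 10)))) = -27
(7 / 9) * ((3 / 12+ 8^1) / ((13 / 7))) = 539 / 156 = 3.46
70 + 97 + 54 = 221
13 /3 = 4.33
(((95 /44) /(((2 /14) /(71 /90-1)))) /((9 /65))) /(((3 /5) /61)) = -50097775 /21384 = -2342.77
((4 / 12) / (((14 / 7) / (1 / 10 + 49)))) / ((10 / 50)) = 491 / 12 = 40.92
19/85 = 0.22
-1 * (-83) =83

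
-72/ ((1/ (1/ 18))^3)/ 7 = -1/ 567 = -0.00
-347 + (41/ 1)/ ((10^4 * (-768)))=-2664960041/ 7680000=-347.00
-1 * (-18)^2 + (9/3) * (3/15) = -1617/5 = -323.40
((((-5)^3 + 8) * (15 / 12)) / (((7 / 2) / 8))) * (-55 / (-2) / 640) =-14.36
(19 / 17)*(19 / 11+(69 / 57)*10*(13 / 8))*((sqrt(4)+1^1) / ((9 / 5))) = 29815 / 748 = 39.86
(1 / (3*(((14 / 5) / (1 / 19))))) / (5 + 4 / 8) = 5 / 4389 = 0.00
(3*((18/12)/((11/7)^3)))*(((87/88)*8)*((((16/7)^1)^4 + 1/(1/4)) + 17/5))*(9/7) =2935195299/7174090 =409.14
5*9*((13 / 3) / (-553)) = -0.35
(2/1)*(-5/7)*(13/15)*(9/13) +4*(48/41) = 1098/287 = 3.83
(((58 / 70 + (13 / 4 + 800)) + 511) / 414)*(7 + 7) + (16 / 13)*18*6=9547363 / 53820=177.39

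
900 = 900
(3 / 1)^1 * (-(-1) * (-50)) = -150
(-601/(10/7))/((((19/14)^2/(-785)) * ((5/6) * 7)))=30737.90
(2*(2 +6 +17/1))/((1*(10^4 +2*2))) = 25/5002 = 0.00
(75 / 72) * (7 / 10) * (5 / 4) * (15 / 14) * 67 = 8375 / 128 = 65.43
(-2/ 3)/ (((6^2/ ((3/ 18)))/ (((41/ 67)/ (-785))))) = 41/ 17040780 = 0.00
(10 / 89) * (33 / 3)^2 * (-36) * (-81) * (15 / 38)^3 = 1488526875 / 610451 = 2438.41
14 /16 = 7 /8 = 0.88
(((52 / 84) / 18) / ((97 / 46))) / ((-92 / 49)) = -91 / 10476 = -0.01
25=25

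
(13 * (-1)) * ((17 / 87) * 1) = -221 / 87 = -2.54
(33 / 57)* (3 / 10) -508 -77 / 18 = -437849 / 855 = -512.10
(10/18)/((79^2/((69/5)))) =23/18723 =0.00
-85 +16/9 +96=12.78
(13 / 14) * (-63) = -117 / 2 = -58.50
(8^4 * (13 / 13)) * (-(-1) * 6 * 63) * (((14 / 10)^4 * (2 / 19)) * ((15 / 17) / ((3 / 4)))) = 29739515904 / 40375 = 736582.44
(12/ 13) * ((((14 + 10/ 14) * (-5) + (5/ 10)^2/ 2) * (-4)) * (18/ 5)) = 444204/ 455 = 976.27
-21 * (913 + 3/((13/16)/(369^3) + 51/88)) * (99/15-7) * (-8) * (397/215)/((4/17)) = -533524234550104644/1101837990115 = -484212.96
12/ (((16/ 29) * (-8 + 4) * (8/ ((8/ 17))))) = -87/ 272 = -0.32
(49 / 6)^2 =2401 / 36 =66.69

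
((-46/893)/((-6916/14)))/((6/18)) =69/220571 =0.00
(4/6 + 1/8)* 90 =285/4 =71.25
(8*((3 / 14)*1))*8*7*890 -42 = 85398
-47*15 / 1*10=-7050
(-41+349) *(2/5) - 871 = -3739/5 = -747.80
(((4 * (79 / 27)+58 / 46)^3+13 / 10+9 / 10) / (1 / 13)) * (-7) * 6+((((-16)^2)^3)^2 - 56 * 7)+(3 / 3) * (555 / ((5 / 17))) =112347481221182303983153 / 399138435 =281474975521168.00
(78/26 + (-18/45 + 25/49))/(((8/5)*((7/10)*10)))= 381/1372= 0.28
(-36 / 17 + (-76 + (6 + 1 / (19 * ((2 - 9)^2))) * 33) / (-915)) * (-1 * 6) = 13039438 / 965447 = 13.51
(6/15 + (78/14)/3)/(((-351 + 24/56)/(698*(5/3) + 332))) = -177197/18405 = -9.63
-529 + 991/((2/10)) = 4426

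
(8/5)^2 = 64/25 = 2.56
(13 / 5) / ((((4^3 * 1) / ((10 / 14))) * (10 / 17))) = 221 / 4480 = 0.05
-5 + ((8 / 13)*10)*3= 175 / 13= 13.46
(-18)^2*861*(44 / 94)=6137208 / 47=130578.89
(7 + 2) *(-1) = -9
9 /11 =0.82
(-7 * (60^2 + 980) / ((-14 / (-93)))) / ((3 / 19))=-1348810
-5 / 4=-1.25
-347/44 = -7.89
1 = 1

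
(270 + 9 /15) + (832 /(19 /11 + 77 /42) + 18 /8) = 476127 /940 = 506.52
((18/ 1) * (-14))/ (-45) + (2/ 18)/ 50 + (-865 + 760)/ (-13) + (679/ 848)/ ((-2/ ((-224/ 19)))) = 108388211/ 5890950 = 18.40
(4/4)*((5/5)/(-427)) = -0.00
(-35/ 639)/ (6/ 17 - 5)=595/ 50481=0.01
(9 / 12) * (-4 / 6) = -0.50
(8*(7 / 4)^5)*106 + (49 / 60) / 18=120254477 / 8640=13918.34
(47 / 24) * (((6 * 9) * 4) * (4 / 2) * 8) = 6768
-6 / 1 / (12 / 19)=-19 / 2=-9.50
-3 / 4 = -0.75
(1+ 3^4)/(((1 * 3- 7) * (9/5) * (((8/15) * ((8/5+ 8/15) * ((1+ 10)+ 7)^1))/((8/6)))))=-5125/6912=-0.74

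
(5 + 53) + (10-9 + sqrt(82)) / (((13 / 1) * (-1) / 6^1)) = 748 / 13-6 * sqrt(82) / 13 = 53.36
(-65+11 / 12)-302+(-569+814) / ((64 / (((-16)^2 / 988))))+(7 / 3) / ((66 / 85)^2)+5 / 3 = -580284487 / 1613898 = -359.55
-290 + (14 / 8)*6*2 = -269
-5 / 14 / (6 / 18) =-15 / 14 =-1.07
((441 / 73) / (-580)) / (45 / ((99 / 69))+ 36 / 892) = -360591 / 1087206520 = -0.00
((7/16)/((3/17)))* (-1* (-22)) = 1309/24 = 54.54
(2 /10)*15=3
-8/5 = -1.60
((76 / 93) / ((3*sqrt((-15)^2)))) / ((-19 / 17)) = -68 / 4185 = -0.02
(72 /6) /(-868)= -3 /217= -0.01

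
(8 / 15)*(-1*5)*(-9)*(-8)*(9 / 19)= -1728 / 19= -90.95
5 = 5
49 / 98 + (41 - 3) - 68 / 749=57537 / 1498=38.41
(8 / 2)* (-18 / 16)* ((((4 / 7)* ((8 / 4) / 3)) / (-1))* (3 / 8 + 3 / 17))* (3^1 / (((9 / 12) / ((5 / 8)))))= 1125 / 476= 2.36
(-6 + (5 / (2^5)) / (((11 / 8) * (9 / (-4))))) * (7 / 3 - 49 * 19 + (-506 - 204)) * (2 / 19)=5889368 / 5643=1043.66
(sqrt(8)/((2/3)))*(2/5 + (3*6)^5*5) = 141717606*sqrt(2)/5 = 40083792.09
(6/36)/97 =1/582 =0.00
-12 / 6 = -2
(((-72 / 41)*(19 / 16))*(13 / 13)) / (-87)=57 / 2378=0.02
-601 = -601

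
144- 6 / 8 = 573 / 4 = 143.25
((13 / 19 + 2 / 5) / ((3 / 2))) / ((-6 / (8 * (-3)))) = 824 / 285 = 2.89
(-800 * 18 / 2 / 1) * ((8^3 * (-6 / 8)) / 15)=184320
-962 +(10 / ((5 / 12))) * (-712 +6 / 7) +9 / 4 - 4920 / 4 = -539201 / 28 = -19257.18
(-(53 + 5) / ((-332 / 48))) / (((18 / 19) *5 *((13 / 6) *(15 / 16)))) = 70528 / 80925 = 0.87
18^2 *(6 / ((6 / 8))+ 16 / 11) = 33696 / 11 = 3063.27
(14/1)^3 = 2744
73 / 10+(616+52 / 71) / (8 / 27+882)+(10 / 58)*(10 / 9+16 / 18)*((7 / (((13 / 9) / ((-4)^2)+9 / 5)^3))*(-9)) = 2956968561426206057 / 618271100332958690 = 4.78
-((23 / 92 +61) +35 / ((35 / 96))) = -629 / 4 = -157.25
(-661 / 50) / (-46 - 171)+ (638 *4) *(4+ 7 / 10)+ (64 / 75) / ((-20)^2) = 9760494311 / 813750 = 11994.46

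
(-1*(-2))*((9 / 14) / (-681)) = -0.00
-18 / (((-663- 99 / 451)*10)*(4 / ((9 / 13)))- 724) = 0.00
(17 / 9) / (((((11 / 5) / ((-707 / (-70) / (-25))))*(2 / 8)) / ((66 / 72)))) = -1717 / 1350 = -1.27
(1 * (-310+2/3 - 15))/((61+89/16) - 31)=-15568/1707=-9.12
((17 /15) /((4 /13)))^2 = 48841 /3600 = 13.57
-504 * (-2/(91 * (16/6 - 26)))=-216/455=-0.47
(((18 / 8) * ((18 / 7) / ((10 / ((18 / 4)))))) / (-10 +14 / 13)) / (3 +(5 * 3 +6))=-3159 / 259840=-0.01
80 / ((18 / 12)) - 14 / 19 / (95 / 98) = 284684 / 5415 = 52.57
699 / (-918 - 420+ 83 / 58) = -40542 / 77521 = -0.52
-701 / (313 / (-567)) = 397467 / 313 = 1269.86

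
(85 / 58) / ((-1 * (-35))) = 17 / 406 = 0.04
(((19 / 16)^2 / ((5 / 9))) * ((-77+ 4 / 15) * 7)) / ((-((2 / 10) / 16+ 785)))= 8725731 / 5024080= 1.74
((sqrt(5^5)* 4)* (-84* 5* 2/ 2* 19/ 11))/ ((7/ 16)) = -370780.73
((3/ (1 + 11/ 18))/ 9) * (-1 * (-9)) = 54/ 29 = 1.86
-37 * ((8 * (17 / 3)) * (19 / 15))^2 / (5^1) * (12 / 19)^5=-2102329344 / 857375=-2452.05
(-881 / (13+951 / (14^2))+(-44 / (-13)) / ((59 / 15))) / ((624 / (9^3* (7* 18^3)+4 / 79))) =-19122212589990136 / 8268581373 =-2312635.23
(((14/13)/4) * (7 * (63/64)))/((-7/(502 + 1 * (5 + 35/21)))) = -112161/832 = -134.81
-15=-15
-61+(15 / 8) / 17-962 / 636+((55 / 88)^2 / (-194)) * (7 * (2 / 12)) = -4188654923 / 67120896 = -62.40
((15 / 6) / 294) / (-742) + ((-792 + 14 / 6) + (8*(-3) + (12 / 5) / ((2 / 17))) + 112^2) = 25633989727 / 2181480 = 11750.73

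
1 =1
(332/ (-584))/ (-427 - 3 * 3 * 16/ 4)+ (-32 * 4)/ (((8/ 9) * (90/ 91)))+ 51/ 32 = -778756119/ 5407840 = -144.01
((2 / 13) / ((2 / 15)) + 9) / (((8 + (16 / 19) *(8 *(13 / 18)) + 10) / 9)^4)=185126427005553 / 759609505232500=0.24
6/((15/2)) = 4/5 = 0.80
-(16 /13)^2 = -256 /169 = -1.51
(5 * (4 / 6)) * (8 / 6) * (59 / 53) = 2360 / 477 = 4.95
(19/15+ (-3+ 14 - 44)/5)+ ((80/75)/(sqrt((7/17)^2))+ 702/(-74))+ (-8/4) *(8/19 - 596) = 29007537/24605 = 1178.93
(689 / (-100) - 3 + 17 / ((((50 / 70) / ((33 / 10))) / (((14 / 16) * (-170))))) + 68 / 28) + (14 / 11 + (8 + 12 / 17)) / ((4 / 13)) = -3052026687 / 261800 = -11657.86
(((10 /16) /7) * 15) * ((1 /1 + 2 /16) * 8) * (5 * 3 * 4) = 10125 /14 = 723.21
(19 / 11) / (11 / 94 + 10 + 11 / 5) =8930 / 63679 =0.14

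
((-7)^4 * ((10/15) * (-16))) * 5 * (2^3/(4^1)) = -768320/3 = -256106.67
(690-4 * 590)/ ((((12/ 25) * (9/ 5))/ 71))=-7410625/ 54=-137233.80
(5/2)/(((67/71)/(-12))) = -2130/67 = -31.79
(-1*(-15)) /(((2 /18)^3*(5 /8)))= 17496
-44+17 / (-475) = -20917 / 475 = -44.04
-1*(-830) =830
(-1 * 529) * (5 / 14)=-188.93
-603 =-603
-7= -7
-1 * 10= -10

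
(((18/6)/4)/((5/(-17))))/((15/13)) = -221/100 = -2.21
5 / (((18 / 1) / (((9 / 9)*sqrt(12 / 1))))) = 5*sqrt(3) / 9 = 0.96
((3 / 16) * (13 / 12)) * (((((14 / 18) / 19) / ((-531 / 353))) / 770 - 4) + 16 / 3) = 0.27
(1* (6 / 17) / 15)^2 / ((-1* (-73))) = 4 / 527425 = 0.00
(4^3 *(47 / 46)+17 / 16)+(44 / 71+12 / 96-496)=-428.80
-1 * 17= -17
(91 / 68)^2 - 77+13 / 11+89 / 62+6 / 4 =-112096451 / 1576784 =-71.09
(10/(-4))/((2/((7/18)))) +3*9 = 1909/72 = 26.51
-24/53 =-0.45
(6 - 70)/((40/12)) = -96/5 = -19.20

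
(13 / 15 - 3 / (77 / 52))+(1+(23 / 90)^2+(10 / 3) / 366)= -0.08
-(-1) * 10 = 10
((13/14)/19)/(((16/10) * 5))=13/2128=0.01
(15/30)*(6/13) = 3/13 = 0.23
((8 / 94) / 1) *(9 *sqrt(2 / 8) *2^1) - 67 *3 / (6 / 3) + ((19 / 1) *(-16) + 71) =-31277 / 94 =-332.73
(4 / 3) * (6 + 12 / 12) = 28 / 3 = 9.33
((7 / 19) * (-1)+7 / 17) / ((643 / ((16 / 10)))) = 112 / 1038445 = 0.00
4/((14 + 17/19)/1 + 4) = 76/359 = 0.21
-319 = -319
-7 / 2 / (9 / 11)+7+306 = 5557 / 18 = 308.72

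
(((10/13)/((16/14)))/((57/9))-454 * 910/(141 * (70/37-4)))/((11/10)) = 2904596275/2298582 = 1263.65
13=13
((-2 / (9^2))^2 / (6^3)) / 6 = 1 / 2125764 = 0.00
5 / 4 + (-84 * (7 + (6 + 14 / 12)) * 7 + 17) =-33247 / 4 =-8311.75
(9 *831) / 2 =7479 / 2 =3739.50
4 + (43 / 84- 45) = -40.49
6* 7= 42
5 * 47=235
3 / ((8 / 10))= 15 / 4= 3.75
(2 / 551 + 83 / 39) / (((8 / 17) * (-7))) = -778787 / 1203384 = -0.65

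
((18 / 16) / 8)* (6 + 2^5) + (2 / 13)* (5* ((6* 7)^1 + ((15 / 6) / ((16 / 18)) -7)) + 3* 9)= 16051 / 416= 38.58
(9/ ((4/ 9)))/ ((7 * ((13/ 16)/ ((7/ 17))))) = 324/ 221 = 1.47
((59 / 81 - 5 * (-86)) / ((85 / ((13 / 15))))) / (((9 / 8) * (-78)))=-139556 / 2788425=-0.05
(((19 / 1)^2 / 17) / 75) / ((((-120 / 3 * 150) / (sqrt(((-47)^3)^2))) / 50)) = -37480103 / 153000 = -244.97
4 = 4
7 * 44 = 308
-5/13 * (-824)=4120/13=316.92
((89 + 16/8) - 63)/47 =28/47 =0.60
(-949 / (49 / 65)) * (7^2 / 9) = -61685 / 9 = -6853.89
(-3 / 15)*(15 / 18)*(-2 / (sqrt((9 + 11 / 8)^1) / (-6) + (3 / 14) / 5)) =-4900*sqrt(166) / 101027 - 5040 / 101027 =-0.67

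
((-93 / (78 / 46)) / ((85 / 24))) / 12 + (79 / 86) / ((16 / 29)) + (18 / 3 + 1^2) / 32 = 28187 / 47515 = 0.59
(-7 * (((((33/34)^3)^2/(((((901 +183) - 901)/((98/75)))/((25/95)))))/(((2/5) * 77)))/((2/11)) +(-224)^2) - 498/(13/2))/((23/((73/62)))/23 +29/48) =-3581485554995501997687/14817808564499512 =-241701.43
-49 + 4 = -45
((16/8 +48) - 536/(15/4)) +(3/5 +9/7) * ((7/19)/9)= -92.86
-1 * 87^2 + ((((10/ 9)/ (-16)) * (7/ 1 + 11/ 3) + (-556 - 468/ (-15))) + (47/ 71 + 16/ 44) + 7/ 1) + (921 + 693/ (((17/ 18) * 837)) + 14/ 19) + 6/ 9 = -7562375107514/ 1055720655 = -7163.23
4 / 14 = 2 / 7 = 0.29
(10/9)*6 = 20/3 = 6.67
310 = 310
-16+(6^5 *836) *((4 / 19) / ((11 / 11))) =1368560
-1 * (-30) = 30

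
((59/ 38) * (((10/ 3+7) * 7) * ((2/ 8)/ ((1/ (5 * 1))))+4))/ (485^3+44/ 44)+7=364156597039/ 52022361456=7.00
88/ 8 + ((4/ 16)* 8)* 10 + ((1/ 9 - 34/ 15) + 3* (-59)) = -6667/ 45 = -148.16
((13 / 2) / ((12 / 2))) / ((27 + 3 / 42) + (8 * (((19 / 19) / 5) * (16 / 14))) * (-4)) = 455 / 8298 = 0.05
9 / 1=9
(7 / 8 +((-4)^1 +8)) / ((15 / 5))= 13 / 8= 1.62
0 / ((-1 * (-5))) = 0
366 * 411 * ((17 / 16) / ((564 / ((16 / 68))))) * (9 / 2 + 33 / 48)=345.89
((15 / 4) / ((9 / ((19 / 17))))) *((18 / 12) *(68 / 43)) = 95 / 86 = 1.10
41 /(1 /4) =164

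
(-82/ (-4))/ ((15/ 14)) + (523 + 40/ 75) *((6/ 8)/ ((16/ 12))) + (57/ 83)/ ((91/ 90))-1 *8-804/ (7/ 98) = -19848740123/ 1812720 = -10949.70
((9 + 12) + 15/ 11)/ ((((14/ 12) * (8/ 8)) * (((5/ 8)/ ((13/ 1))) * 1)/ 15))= 460512/ 77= 5980.68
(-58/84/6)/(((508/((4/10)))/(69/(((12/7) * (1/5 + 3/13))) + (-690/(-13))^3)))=-30504685387/2250009216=-13.56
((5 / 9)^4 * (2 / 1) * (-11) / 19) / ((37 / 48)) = -220000 / 1537461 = -0.14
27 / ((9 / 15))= 45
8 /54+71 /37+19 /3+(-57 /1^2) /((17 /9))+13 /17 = -356836 /16983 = -21.01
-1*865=-865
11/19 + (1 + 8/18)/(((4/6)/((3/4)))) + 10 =1855/152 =12.20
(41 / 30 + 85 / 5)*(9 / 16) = 1653 / 160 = 10.33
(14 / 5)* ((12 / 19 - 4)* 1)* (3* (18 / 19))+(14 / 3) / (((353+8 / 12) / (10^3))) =-26065424 / 1915105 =-13.61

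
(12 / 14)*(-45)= -270 / 7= -38.57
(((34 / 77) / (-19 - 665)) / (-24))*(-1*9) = -17 / 70224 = -0.00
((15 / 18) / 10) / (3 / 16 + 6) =4 / 297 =0.01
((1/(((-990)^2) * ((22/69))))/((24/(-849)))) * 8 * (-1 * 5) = 6509/1437480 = 0.00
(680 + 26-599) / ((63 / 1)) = 107 / 63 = 1.70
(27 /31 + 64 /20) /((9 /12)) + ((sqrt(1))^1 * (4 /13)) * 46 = 19.58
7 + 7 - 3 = 11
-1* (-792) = 792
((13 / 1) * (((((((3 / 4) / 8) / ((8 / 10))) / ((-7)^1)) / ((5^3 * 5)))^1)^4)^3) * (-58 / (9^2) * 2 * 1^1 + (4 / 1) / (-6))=-0.00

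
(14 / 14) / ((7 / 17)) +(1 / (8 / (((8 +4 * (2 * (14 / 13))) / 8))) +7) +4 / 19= 136919 / 13832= 9.90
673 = 673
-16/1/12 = -4/3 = -1.33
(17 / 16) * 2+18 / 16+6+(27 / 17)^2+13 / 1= 28637 / 1156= 24.77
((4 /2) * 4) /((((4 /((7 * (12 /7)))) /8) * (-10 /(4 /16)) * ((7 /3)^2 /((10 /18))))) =-24 /49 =-0.49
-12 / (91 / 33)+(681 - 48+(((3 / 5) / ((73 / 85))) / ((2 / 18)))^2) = 324028074 / 484939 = 668.18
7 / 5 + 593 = 2972 / 5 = 594.40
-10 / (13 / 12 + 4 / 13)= -1560 / 217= -7.19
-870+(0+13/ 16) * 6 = -6921/ 8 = -865.12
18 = 18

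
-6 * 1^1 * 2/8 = -3/2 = -1.50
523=523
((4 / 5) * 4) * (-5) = -16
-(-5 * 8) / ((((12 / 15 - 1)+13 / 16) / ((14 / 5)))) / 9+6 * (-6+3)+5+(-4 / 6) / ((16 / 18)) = 1655 / 252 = 6.57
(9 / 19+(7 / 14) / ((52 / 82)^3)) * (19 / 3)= 1625867 / 105456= 15.42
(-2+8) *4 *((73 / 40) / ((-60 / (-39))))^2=33.77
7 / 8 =0.88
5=5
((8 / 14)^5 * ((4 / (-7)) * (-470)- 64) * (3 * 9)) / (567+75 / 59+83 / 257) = 600332525568 / 1014321794857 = 0.59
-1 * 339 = -339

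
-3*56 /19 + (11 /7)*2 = -758 /133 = -5.70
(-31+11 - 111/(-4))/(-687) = -31/2748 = -0.01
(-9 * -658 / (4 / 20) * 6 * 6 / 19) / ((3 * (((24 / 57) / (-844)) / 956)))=-35836864560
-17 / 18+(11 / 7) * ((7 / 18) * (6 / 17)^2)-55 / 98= -182194 / 127449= -1.43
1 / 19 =0.05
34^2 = 1156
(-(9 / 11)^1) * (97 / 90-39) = 3413 / 110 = 31.03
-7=-7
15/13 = 1.15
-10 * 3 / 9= -10 / 3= -3.33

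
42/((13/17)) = 714/13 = 54.92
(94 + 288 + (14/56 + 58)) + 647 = 4349/4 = 1087.25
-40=-40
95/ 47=2.02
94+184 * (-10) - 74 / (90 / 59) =-80753 / 45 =-1794.51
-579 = -579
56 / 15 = 3.73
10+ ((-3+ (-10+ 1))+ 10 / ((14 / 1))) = -9 / 7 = -1.29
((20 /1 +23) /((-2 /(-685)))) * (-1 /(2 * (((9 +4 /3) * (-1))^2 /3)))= -795285 /3844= -206.89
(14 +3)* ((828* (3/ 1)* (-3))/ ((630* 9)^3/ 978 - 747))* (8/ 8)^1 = -2294388/ 3375620971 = -0.00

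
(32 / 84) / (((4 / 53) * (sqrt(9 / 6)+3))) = 212 / 105 - 106 * sqrt(6) / 315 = 1.19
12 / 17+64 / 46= 2.10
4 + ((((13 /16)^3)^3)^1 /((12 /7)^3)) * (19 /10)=4.06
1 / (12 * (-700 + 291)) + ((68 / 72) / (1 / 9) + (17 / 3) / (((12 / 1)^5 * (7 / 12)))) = 1513833449 / 178101504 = 8.50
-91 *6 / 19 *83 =-45318 / 19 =-2385.16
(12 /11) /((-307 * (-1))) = 12 /3377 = 0.00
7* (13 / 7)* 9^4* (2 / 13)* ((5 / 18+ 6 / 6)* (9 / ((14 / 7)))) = 150903 / 2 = 75451.50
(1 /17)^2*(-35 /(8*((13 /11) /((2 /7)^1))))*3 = -165 /15028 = -0.01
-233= -233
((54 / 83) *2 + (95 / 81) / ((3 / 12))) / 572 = 10072 / 961389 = 0.01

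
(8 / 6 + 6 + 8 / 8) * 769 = 19225 / 3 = 6408.33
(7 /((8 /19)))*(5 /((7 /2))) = 95 /4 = 23.75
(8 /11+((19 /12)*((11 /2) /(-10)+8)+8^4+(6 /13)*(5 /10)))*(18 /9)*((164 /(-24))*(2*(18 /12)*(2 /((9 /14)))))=-40470568271 /77220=-524094.38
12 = 12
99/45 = 2.20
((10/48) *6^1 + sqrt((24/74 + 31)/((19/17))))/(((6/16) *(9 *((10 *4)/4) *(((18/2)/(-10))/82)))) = -656 *sqrt(38369)/8991 -820/243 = -17.67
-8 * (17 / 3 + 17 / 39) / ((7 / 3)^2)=-816 / 91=-8.97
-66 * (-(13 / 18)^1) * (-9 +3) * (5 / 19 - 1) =4004 / 19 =210.74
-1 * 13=-13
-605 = -605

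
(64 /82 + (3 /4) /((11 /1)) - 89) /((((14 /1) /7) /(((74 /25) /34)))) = -235357 /61336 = -3.84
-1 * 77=-77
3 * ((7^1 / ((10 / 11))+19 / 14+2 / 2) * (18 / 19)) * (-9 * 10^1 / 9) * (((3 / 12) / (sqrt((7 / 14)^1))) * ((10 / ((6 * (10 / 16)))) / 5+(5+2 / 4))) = -286704 * sqrt(2) / 665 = -609.72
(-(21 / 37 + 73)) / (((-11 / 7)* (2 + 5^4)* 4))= 9527 / 510378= 0.02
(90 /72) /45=1 /36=0.03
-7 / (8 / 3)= -21 / 8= -2.62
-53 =-53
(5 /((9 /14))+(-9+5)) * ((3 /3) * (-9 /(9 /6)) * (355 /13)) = -618.97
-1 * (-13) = 13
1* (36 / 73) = 36 / 73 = 0.49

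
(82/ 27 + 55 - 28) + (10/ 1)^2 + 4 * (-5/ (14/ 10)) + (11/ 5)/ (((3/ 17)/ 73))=969398/ 945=1025.82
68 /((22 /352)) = 1088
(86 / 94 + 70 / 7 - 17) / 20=-143 / 470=-0.30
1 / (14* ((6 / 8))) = 2 / 21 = 0.10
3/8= 0.38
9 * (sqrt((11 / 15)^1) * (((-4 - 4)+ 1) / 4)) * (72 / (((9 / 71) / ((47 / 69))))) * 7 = -327026 * sqrt(165) / 115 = -36528.04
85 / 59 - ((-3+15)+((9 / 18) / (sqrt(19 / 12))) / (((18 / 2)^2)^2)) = -623 / 59 - sqrt(57) / 124659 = -10.56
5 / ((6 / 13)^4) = 110.19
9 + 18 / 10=54 / 5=10.80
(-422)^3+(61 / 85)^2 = -542969208079 / 7225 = -75151447.48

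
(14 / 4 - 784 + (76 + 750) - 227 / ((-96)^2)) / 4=419101 / 36864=11.37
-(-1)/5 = 1/5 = 0.20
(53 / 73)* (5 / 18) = 265 / 1314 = 0.20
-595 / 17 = -35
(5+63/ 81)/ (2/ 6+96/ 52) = 676/ 255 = 2.65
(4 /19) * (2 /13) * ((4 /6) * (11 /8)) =22 /741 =0.03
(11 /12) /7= 11 /84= 0.13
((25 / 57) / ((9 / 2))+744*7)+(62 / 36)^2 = 32079307 / 6156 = 5211.06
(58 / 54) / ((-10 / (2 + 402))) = -5858 / 135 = -43.39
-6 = -6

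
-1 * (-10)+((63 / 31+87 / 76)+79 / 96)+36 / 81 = 2450225 / 169632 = 14.44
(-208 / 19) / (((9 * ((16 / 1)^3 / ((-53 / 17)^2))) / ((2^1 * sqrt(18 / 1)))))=-36517 * sqrt(2) / 2108544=-0.02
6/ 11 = 0.55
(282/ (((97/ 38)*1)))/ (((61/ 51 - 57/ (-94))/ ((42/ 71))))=2157645168/ 59510567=36.26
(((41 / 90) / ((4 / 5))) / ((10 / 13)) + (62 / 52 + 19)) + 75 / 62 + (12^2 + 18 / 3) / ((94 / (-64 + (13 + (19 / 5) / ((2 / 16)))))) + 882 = 11881960993 / 13637520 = 871.27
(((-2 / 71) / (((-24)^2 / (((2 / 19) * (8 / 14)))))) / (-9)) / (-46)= -1 / 140738472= -0.00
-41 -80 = -121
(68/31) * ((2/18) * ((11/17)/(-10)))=-22/1395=-0.02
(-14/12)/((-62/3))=7/124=0.06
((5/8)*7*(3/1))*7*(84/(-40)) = -3087/16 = -192.94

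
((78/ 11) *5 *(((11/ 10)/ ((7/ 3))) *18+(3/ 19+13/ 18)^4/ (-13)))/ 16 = 52533409997821/ 2809078538112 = 18.70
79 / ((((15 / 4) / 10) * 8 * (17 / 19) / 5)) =7505 / 51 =147.16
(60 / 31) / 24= 5 / 62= 0.08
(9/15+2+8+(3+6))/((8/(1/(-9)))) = -49/180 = -0.27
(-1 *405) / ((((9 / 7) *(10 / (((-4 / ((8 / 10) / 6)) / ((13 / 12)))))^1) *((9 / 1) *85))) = 252 / 221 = 1.14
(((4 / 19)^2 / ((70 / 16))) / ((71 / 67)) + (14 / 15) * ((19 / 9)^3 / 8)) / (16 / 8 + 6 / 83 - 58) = -721217815327 / 36429021450360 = -0.02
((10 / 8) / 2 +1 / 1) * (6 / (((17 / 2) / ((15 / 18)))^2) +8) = 45409 / 3468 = 13.09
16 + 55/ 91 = 1511/ 91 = 16.60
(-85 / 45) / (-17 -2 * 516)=17 / 9441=0.00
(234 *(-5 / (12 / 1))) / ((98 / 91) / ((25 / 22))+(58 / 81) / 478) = -1226876625 / 11943994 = -102.72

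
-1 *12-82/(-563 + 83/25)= -82927/6996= -11.85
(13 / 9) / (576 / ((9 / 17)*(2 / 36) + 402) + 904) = 177697 / 111387240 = 0.00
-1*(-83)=83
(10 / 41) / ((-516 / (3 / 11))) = -5 / 38786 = -0.00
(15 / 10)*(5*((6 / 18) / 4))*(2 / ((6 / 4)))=5 / 6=0.83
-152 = -152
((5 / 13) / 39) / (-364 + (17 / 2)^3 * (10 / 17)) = -20 / 5577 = -0.00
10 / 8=1.25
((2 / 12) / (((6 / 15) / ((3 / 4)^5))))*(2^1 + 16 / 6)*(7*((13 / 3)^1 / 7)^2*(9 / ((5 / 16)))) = 4563 / 128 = 35.65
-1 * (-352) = 352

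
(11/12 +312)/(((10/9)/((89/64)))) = 200517/512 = 391.63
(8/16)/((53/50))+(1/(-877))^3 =16863153272/35749885049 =0.47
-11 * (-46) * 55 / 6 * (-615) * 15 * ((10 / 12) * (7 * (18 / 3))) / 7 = -213943125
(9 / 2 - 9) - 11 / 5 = -67 / 10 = -6.70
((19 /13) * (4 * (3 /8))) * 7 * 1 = 399 /26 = 15.35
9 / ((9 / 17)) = 17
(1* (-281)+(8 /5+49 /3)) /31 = -3946 /465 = -8.49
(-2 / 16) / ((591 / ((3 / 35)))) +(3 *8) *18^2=7776.00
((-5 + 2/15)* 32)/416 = -73/195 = -0.37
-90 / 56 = -45 / 28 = -1.61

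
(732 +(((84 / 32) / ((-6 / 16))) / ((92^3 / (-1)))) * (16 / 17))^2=366781154913910801 / 684517950736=535824.01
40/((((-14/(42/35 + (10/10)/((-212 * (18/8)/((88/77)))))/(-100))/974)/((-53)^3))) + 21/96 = -700197173808113/14112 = -49617146670.08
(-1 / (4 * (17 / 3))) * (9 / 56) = -27 / 3808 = -0.01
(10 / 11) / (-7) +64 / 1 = 4918 / 77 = 63.87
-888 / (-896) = 111 / 112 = 0.99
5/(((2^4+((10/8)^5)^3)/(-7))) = -0.79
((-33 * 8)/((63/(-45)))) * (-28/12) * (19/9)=-8360/9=-928.89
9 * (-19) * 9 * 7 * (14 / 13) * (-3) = 452466 / 13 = 34805.08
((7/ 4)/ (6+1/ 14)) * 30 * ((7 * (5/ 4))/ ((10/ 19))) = 19551/ 136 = 143.76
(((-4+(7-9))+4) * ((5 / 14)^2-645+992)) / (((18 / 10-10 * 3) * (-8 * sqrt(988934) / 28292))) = -1247345 * sqrt(988934) / 14168056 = -87.55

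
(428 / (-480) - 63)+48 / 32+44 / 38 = -61.23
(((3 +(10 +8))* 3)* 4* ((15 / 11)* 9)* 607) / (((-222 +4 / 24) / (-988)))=122414029920 / 14641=8361042.96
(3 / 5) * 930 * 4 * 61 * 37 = 5037624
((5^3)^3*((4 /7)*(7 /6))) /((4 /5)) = 9765625 /6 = 1627604.17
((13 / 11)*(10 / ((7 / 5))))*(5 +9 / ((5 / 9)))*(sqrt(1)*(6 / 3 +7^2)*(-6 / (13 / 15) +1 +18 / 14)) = -22813320 / 539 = -42325.27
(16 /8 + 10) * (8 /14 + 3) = 300 /7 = 42.86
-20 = -20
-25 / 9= -2.78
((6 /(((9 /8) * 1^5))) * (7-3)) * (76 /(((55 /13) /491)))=31046912 /165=188163.10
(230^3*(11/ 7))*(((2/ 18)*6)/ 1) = 267674000/ 21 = 12746380.95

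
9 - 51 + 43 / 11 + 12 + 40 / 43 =-25.16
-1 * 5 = -5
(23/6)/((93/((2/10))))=23/2790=0.01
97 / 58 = 1.67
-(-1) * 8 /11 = 8 /11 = 0.73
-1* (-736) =736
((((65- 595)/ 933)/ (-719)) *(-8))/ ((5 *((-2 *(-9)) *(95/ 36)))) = -1696/ 63728565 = -0.00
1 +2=3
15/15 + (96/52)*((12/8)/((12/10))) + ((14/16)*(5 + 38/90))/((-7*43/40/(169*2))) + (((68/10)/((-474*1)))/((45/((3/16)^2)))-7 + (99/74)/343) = -6998503911519719/32281761657600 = -216.79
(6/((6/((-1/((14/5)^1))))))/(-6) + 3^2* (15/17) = 11425/1428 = 8.00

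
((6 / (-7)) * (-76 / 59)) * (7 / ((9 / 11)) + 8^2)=99256 / 1239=80.11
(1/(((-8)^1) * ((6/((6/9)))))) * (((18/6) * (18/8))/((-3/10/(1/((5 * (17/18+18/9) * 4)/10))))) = 45/848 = 0.05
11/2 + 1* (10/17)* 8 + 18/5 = 2347/170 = 13.81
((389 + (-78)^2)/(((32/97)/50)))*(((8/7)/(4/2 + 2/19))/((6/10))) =887629.39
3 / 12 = 0.25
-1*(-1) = 1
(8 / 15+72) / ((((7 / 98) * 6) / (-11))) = -83776 / 45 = -1861.69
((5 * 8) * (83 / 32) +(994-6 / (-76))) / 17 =83435 / 1292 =64.58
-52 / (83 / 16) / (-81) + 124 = 834484 / 6723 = 124.12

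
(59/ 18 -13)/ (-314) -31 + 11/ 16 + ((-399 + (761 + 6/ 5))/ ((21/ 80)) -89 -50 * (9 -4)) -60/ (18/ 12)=154194757/ 158256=974.34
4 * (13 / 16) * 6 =39 / 2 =19.50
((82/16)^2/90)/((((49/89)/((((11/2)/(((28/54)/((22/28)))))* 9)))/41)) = 20039676723/12293120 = 1630.15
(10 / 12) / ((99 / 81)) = 15 / 22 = 0.68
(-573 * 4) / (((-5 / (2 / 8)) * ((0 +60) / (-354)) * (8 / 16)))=-1352.28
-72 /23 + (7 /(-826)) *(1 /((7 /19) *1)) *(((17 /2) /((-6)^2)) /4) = -17135365 /5471424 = -3.13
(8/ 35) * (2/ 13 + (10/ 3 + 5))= 1.94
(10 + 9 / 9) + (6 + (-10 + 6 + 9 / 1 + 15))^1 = 37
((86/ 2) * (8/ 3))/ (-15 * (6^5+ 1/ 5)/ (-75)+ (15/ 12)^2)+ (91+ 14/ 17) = 2918541643/ 31758771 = 91.90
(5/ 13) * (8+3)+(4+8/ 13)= 115/ 13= 8.85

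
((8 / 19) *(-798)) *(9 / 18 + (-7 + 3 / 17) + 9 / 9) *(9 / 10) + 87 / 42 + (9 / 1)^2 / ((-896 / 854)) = 58441513 / 38080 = 1534.70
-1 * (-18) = 18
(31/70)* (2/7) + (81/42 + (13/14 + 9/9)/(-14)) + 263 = 259619/980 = 264.92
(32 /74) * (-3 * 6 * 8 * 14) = -32256 /37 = -871.78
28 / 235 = 0.12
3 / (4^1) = 3 / 4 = 0.75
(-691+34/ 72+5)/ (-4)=24679/ 144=171.38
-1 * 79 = -79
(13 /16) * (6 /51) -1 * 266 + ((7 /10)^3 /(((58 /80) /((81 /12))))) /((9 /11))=-25833329 /98600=-262.00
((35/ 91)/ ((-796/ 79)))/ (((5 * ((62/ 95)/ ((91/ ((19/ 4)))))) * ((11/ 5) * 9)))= -13825/ 1221462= -0.01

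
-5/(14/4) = -10/7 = -1.43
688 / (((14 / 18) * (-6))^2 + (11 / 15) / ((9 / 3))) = 31.24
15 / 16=0.94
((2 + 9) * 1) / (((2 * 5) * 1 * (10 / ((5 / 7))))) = 11 / 140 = 0.08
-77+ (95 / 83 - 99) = -14513 / 83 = -174.86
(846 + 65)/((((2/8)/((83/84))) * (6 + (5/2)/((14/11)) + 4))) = 302452/1005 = 300.95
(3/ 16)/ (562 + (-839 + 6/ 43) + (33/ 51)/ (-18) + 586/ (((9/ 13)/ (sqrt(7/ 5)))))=359549225055/ 6415503291597976 + 54955288323 * sqrt(35)/ 1603875822899494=0.00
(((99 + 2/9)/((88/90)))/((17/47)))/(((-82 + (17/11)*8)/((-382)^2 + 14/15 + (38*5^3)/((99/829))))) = -482255142229/644589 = -748159.13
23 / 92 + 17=69 / 4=17.25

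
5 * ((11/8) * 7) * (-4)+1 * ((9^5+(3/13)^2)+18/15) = 58857.75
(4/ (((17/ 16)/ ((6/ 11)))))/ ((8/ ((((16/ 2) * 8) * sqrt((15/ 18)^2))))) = 2560/ 187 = 13.69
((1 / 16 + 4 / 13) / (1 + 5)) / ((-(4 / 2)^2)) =-77 / 4992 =-0.02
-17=-17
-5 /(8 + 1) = -5 /9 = -0.56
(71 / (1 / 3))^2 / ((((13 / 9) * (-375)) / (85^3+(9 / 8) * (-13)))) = -668677766481 / 13000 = -51436751.27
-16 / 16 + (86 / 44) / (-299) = -6621 / 6578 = -1.01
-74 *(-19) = 1406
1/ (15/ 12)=0.80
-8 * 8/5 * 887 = -56768/5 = -11353.60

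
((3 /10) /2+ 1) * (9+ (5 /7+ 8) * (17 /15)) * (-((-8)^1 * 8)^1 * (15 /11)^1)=729376 /385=1894.48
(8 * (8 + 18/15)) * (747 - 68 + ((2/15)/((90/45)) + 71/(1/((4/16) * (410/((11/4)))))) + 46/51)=3433573216/14025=244818.05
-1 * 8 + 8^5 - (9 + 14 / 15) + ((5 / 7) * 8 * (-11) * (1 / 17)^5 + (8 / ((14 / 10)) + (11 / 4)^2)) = 78152360968769 / 2385359760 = 32763.34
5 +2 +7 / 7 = 8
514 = 514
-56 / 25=-2.24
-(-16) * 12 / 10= 96 / 5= 19.20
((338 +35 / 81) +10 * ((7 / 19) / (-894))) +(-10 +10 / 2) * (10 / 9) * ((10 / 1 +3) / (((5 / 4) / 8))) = -28387382 / 229311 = -123.79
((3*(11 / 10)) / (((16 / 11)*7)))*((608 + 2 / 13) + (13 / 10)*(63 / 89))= 2558056281 / 12958400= 197.41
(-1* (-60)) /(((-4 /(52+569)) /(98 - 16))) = -763830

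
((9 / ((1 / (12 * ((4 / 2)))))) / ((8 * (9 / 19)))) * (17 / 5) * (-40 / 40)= -969 / 5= -193.80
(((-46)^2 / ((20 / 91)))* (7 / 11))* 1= 6126.78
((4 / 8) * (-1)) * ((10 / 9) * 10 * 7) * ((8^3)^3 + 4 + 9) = -15658736450 / 3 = -5219578816.67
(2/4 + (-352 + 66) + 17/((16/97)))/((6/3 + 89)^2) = -417/18928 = -0.02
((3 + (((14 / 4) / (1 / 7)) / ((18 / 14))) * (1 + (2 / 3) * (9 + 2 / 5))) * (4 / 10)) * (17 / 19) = 649349 / 12825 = 50.63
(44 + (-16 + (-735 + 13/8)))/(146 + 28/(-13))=-6669/1360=-4.90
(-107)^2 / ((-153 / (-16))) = 183184 / 153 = 1197.28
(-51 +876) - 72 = 753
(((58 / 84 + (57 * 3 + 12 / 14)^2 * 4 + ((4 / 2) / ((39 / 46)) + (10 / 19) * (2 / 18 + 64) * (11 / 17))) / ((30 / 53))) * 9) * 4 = 23194069722431 / 3086265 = 7515255.40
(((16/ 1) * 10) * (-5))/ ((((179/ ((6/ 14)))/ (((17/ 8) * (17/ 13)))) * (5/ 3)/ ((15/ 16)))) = -195075/ 65156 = -2.99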